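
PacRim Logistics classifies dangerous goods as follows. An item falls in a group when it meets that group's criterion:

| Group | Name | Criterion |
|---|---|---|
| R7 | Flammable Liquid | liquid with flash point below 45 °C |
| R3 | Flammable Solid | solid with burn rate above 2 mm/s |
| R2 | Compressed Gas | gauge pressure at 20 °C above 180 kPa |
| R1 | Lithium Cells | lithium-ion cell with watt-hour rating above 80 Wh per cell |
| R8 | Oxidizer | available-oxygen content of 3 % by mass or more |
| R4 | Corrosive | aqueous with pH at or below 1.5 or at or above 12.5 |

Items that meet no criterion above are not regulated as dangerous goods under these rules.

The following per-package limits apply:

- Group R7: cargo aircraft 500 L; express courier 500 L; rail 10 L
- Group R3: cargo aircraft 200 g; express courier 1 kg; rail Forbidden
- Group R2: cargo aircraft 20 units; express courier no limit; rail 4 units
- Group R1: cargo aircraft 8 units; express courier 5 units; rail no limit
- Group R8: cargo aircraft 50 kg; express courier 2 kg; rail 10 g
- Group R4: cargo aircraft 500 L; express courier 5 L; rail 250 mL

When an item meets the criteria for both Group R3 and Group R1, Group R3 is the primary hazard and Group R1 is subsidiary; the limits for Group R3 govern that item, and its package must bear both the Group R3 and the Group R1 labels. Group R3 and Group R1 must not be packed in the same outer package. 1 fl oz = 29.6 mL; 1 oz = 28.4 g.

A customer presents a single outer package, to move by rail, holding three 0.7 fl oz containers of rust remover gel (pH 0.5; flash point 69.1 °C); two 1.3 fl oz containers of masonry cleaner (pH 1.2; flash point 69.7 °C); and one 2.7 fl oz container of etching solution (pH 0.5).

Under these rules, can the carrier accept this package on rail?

With pH 0.5 (≤ 1.5), the rust remover gel falls in Group R4.
pH 1.2 meets the Group R4 criterion (Corrosive), so the masonry cleaner is Group R4.
pH 0.5 meets the Group R4 criterion (Corrosive), so the etching solution is Group R4.
Total Group R4: (three 0.7 fl oz containers = 62.16 mL) + (two 1.3 fl oz containers = 76.96 mL) + (one 2.7 fl oz container = 79.92 mL) = 219.04 mL.
219.04 mL is within the rail limit of 250 mL for Group R4.

Yes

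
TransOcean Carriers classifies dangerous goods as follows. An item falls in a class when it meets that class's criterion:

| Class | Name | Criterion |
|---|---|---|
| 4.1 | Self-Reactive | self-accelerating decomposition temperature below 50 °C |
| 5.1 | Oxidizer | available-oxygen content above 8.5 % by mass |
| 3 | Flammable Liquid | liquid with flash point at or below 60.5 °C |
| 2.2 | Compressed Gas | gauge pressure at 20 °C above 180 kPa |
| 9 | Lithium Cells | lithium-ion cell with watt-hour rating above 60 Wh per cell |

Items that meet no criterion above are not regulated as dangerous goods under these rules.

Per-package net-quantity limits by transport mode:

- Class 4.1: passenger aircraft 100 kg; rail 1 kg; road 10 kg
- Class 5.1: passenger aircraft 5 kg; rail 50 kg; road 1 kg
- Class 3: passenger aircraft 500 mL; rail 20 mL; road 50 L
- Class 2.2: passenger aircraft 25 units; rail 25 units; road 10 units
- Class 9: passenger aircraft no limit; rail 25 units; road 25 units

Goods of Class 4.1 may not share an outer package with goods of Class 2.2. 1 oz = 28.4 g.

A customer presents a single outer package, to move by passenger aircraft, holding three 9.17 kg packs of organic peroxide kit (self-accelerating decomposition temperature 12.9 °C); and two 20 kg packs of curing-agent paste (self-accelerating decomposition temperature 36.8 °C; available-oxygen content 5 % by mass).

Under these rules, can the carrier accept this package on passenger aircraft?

Self-accelerating decomposition temperature 12.9 °C meets the Class 4.1 criterion (Self-Reactive), so the organic peroxide kit is Class 4.1.
With self-accelerating decomposition temperature 36.8 °C (< 50 °C), the curing-agent paste falls in Class 4.1.
Class 4.1 net quantity: (three 9.17 kg packs = 27.51 kg) + (two 20 kg packs = 40 kg) = 67.51 kg.
67.51 kg is within the passenger aircraft limit of 100 kg for Class 4.1.

Yes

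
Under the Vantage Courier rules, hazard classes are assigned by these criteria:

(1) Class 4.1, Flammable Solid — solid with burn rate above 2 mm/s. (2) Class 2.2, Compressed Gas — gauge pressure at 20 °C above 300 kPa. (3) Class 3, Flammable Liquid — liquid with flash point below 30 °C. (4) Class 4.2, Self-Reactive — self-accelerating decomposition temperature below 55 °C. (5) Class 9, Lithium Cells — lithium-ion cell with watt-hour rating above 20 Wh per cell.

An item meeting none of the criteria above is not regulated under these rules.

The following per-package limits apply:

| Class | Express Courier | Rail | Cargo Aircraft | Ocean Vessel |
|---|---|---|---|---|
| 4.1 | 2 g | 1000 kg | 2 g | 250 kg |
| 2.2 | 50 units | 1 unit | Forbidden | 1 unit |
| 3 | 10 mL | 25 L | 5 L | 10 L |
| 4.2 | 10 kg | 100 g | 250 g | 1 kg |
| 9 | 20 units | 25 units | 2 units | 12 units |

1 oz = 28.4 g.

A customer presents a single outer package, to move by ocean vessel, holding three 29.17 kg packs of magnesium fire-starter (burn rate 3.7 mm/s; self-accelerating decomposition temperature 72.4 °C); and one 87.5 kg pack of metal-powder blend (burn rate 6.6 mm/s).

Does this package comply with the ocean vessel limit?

Yes

With burn rate 3.7 mm/s (> 2 mm/s), the magnesium fire-starter falls in Class 4.1.
The metal-powder blend has burn rate 6.6 mm/s, which is > 2 mm/s, so it is Class 4.1 (Flammable Solid).
Class 4.1 net quantity: (three 29.17 kg packs = 87.51 kg) + 87.5 kg = 175.01 kg.
175.01 kg ≤ 250 kg (ocean vessel limit, Class 4.1) — within limit.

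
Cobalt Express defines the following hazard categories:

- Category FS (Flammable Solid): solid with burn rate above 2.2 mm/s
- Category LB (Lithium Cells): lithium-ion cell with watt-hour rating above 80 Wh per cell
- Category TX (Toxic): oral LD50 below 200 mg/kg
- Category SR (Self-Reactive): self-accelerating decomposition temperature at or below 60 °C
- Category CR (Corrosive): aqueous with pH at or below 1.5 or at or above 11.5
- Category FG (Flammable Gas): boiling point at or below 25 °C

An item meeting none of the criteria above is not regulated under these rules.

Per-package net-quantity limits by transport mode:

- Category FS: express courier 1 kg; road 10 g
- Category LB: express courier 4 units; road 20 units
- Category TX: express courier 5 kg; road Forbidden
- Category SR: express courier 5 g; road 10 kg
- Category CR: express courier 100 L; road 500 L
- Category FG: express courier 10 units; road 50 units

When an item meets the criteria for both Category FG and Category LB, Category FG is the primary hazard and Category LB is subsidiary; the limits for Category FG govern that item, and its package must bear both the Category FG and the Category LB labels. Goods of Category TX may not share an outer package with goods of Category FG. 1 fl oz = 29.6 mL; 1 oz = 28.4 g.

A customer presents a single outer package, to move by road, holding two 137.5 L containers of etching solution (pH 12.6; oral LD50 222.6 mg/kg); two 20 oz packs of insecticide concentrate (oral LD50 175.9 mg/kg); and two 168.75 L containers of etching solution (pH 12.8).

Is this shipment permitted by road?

No

Etching solution: pH 12.6 ≥ 11.5 → Category CR (Corrosive).
With oral LD50 175.9 mg/kg (< 200 mg/kg), the insecticide concentrate falls in Category TX.
With pH 12.8 (≥ 11.5), the etching solution falls in Category CR.
Category TX quantity: two 20 oz packs = 1.136 kg.
Category TX is Forbidden by road.
Total Category CR: (two 137.5 L containers = 275 L) + (two 168.75 L containers = 337.5 L) = 612.5 L.
612.5 L exceeds the road limit of 500 L for Category CR.
The segregation rule (Category TX with Category FG) does not apply to Category TX with Category CR.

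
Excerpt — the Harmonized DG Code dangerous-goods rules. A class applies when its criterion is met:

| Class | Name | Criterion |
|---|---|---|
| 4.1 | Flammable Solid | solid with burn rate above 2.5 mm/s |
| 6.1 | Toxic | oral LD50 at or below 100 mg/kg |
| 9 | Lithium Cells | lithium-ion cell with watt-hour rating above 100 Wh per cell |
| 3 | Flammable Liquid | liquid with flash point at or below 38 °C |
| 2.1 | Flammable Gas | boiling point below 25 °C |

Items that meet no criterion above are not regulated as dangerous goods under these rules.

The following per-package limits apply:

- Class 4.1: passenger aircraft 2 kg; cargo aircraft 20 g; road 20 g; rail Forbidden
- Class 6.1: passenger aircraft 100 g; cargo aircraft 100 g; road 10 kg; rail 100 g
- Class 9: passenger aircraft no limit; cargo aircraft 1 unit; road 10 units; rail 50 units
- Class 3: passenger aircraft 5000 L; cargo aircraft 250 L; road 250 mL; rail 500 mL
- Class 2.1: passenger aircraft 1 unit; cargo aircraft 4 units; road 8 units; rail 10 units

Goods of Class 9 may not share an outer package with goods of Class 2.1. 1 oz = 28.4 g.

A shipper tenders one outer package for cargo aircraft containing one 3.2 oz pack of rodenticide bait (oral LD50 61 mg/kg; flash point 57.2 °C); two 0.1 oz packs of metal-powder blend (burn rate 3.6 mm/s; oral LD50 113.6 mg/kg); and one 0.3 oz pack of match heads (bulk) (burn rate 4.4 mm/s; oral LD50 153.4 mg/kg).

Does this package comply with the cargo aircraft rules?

Rodenticide bait: oral LD50 61 mg/kg ≤ 100 mg/kg → Class 6.1 (Toxic).
With burn rate 3.6 mm/s (> 2.5 mm/s), the metal-powder blend falls in Class 4.1.
Match heads (bulk): burn rate 4.4 mm/s > 2.5 mm/s → Class 4.1 (Flammable Solid).
Total Class 4.1: (two 0.1 oz packs = 5.68 g) + (one 0.3 oz pack = 8.52 g) = 14.2 g.
That is within the Class 4.1 cargo aircraft limit of 20 g.
Class 6.1 quantity: one 3.2 oz pack = 90.88 g.
90.88 g is within the cargo aircraft limit of 100 g for Class 6.1.
The segregation rule (Class 9 with Class 2.1) does not apply to Class 4.1 with Class 6.1.
Every hazard class is within its cargo aircraft limit and no segregation rule is violated.

Yes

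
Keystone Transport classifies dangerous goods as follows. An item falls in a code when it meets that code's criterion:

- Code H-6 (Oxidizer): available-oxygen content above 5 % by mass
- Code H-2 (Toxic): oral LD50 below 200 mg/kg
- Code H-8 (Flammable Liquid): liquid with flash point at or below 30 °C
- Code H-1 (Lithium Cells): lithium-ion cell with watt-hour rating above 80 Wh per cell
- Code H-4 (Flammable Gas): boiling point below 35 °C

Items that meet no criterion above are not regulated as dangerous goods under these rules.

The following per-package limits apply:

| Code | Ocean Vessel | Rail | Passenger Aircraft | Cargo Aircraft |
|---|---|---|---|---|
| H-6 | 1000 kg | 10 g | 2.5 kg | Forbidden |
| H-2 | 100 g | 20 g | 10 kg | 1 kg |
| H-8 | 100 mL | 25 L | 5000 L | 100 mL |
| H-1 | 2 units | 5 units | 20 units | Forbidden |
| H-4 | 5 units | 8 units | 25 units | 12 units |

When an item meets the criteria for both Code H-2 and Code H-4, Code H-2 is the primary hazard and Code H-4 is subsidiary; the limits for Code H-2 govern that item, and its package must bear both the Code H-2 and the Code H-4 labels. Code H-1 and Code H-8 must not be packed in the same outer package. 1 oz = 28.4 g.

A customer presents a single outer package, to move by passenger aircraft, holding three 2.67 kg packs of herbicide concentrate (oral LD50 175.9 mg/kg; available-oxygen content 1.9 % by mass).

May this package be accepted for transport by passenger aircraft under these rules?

Oral LD50 175.9 mg/kg meets the Code H-2 criterion (Toxic), so the herbicide concentrate is Code H-2.
Code H-2 quantity: three 2.67 kg packs = 8.01 kg.
8.01 kg is within the passenger aircraft limit of 10 kg for Code H-2.

Yes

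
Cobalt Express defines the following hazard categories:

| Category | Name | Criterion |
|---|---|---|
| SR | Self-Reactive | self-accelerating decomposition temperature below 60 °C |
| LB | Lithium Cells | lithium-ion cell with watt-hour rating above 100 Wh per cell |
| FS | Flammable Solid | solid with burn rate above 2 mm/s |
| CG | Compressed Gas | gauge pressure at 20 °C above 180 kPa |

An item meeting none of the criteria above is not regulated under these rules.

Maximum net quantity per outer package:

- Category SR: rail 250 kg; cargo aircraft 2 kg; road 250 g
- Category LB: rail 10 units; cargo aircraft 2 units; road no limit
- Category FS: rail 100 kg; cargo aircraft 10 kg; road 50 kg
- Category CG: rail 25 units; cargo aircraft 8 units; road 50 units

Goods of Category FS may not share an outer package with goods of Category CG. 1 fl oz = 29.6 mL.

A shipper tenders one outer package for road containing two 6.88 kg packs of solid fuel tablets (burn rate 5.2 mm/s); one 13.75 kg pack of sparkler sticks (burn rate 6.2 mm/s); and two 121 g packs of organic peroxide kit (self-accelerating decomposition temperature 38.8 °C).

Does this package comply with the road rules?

The solid fuel tablets have burn rate 5.2 mm/s, which is > 2 mm/s, so they are Category FS (Flammable Solid).
With burn rate 6.2 mm/s (> 2 mm/s), the sparkler sticks fall in Category FS.
The organic peroxide kit has self-accelerating decomposition temperature 38.8 °C, which is < 60 °C, so it is Category SR (Self-Reactive).
Category SR quantity: two 121 g packs = 242 g.
That is within the Category SR road limit of 250 g.
Total Category FS: (two 6.88 kg packs = 13.76 kg) + 13.75 kg = 27.51 kg.
That is within the Category FS road limit of 50 kg.
The segregation rule (Category FS with Category CG) does not apply to Category SR with Category FS.
Every hazard category is within its road limit and no segregation rule is violated.

Yes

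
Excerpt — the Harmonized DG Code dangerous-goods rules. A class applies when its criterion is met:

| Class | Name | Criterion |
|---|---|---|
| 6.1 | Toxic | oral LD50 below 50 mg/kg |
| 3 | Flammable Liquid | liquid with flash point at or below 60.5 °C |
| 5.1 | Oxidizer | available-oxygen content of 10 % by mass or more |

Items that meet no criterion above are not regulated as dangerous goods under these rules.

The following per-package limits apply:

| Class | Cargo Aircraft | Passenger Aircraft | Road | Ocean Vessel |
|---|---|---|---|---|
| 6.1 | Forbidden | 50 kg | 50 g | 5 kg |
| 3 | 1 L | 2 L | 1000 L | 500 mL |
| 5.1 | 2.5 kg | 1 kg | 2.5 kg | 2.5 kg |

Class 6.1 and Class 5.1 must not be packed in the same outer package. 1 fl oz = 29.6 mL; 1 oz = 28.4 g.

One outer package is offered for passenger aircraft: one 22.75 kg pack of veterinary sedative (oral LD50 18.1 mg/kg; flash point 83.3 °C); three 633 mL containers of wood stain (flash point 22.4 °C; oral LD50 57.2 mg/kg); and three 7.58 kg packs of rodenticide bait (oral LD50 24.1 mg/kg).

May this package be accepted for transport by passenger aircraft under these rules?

Yes

The veterinary sedative has oral LD50 18.1 mg/kg, which is < 50 mg/kg, so it is Class 6.1 (Toxic).
Flash point 22.4 °C meets the Class 3 criterion (Flammable Liquid), so the wood stain is Class 3.
Rodenticide bait: oral LD50 24.1 mg/kg < 50 mg/kg → Class 6.1 (Toxic).
Total Class 6.1: 22.75 kg + (three 7.58 kg packs = 22.74 kg) = 45.49 kg.
45.49 kg ≤ 50 kg (passenger aircraft limit, Class 6.1) — within limit.
Class 3 quantity: three 633 mL containers = 1.899 L.
That is within the Class 3 passenger aircraft limit of 2 L.
The segregation rule (Class 6.1 with Class 5.1) does not apply to Class 6.1 with Class 3.
Every hazard class is within its passenger aircraft limit and no segregation rule is violated.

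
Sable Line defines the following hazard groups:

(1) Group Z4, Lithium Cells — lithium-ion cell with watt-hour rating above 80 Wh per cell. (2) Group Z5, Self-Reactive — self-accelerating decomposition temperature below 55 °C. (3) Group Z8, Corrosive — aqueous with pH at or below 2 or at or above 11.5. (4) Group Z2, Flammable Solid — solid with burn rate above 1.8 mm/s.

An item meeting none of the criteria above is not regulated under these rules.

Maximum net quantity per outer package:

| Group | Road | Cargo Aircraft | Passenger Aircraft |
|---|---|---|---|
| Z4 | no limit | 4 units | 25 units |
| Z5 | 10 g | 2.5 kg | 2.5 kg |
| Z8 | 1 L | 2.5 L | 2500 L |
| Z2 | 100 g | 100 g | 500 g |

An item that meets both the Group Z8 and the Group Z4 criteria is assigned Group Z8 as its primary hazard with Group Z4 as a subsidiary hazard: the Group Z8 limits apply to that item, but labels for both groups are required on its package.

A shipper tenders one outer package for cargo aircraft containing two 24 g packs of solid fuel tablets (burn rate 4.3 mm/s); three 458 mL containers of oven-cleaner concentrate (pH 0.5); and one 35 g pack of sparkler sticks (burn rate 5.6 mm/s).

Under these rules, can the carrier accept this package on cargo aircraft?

With burn rate 4.3 mm/s (> 1.8 mm/s), the solid fuel tablets fall in Group Z2.
The oven-cleaner concentrate has pH 0.5, which is ≤ 2, so it is Group Z8 (Corrosive).
Sparkler sticks: burn rate 5.6 mm/s > 1.8 mm/s → Group Z2 (Flammable Solid).
Group Z2 net quantity: (two 24 g packs = 48 g) + 35 g = 83 g.
83 g ≤ 100 g (cargo aircraft limit, Group Z2) — within limit.
Group Z8 quantity: three 458 mL containers = 1.374 L.
1.374 L ≤ 2.5 L (cargo aircraft limit, Group Z8) — within limit.
Every hazard group is within its cargo aircraft limit and no segregation rule is violated.

Yes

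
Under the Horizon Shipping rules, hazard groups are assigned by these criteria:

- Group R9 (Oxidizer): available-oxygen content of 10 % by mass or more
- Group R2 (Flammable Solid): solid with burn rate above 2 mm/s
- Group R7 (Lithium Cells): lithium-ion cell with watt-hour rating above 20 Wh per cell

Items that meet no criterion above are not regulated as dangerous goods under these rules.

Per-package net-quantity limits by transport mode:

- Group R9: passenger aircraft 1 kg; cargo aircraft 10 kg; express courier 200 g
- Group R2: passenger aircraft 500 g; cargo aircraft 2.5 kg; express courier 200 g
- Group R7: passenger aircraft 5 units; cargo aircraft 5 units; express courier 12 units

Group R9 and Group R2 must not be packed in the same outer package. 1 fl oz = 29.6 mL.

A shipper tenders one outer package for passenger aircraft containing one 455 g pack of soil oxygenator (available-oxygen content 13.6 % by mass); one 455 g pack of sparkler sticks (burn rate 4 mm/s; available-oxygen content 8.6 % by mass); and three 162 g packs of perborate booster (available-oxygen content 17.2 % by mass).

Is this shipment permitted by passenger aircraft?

The soil oxygenator has available-oxygen content 13.6 % by mass, which is ≥ 10 % by mass, so it is Group R9 (Oxidizer).
With burn rate 4 mm/s (> 2 mm/s), the sparkler sticks fall in Group R2.
The perborate booster has available-oxygen content 17.2 % by mass, which is ≥ 10 % by mass, so it is Group R9 (Oxidizer).
Total Group R9: 455 g + (three 162 g packs = 486 g) = 941 g.
That is within the Group R9 passenger aircraft limit of 1 kg.
Group R2 quantity: 455 g.
455 g ≤ 500 g (passenger aircraft limit, Group R2) — within limit.
Group R9 and Group R2 may not share an outer package.

No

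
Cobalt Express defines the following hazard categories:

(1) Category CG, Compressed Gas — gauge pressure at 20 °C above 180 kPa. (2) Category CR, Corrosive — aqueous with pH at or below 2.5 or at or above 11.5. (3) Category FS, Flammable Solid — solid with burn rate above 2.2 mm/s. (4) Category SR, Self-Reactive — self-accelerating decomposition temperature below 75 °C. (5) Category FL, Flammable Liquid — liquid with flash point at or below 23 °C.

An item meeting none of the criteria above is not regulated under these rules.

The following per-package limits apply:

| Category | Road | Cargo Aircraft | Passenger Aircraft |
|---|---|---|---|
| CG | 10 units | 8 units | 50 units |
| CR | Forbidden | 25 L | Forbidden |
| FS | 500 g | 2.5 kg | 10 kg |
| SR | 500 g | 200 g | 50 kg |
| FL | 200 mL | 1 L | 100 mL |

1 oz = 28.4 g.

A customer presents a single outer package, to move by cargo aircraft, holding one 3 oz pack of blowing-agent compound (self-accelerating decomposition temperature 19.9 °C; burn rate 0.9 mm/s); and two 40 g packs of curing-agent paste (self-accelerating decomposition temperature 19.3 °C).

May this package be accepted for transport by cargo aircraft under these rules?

Yes

Blowing-agent compound: self-accelerating decomposition temperature 19.9 °C < 75 °C → Category SR (Self-Reactive).
With self-accelerating decomposition temperature 19.3 °C (< 75 °C), the curing-agent paste falls in Category SR.
Total Category SR: (one 3 oz pack = 85.2 g) + (two 40 g packs = 80 g) = 165.2 g.
165.2 g ≤ 200 g (cargo aircraft limit, Category SR) — within limit.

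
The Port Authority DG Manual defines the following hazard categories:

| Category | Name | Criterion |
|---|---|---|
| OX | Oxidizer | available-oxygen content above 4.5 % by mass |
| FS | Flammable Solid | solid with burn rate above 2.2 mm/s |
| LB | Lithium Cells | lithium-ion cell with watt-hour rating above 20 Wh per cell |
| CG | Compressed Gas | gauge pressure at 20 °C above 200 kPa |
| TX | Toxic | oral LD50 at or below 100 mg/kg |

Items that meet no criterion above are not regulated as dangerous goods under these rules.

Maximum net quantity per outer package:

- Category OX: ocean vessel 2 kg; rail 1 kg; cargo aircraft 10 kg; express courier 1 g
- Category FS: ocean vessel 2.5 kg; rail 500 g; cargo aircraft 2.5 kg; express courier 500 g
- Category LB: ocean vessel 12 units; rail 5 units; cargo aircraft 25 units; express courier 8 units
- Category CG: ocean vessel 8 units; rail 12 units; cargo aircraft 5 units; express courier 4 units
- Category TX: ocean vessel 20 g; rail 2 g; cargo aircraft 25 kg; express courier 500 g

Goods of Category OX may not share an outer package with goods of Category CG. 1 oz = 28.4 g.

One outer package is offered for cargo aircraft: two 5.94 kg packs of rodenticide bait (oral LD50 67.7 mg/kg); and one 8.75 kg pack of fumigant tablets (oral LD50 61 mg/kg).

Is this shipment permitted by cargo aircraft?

Oral LD50 67.7 mg/kg meets the Category TX criterion (Toxic), so the rodenticide bait is Category TX.
With oral LD50 61 mg/kg (≤ 100 mg/kg), the fumigant tablets fall in Category TX.
Category TX net quantity: (two 5.94 kg packs = 11.88 kg) + 8.75 kg = 20.63 kg.
20.63 kg is within the cargo aircraft limit of 25 kg for Category TX.

Yes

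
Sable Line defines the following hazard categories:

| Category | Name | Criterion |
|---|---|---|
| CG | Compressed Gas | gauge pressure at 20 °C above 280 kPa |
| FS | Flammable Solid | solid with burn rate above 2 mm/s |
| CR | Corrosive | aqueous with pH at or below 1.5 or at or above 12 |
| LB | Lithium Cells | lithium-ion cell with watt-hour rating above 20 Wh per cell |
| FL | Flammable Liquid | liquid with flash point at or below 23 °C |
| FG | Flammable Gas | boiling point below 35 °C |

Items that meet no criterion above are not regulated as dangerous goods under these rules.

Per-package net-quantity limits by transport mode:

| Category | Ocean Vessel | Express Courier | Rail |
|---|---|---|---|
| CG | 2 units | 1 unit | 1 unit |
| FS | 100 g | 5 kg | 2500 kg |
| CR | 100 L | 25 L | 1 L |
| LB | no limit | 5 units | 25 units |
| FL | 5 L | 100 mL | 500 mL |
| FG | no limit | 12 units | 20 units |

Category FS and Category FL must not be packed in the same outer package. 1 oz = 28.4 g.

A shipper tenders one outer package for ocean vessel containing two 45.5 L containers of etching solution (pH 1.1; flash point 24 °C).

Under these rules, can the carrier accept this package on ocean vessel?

Etching solution: pH 1.1 ≤ 1.5 → Category CR (Corrosive).
Category CR quantity: two 45.5 L containers = 91 L.
That is within the Category CR ocean vessel limit of 100 L.

Yes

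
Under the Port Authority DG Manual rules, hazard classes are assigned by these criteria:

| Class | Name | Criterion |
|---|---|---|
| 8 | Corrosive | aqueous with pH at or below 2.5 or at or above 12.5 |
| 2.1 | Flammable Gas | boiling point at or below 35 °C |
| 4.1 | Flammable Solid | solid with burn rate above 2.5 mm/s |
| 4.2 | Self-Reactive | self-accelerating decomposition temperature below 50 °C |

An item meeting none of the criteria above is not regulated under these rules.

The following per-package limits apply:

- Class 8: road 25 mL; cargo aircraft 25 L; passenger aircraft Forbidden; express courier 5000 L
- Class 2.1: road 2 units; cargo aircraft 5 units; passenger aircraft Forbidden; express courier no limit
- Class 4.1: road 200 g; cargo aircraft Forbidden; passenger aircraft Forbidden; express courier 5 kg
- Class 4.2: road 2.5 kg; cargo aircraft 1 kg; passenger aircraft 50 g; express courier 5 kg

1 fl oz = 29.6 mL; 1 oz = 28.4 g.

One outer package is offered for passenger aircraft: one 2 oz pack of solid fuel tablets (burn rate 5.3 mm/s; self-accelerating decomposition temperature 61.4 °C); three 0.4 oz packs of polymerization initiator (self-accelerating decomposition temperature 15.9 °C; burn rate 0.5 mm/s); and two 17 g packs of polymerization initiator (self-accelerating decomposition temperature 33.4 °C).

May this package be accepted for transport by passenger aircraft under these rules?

No

With burn rate 5.3 mm/s (> 2.5 mm/s), the solid fuel tablets fall in Class 4.1.
With self-accelerating decomposition temperature 15.9 °C (< 50 °C), the polymerization initiator falls in Class 4.2.
Self-accelerating decomposition temperature 33.4 °C meets the Class 4.2 criterion (Self-Reactive), so the polymerization initiator is Class 4.2.
Class 4.2 net quantity: (three 0.4 oz packs = 34.08 g) + (two 17 g packs = 34 g) = 68.08 g.
68.08 g exceeds the passenger aircraft limit of 50 g for Class 4.2.
Class 4.1 quantity: one 2 oz pack = 56.8 g.
By passenger aircraft, Class 4.1 is Forbidden regardless of quantity.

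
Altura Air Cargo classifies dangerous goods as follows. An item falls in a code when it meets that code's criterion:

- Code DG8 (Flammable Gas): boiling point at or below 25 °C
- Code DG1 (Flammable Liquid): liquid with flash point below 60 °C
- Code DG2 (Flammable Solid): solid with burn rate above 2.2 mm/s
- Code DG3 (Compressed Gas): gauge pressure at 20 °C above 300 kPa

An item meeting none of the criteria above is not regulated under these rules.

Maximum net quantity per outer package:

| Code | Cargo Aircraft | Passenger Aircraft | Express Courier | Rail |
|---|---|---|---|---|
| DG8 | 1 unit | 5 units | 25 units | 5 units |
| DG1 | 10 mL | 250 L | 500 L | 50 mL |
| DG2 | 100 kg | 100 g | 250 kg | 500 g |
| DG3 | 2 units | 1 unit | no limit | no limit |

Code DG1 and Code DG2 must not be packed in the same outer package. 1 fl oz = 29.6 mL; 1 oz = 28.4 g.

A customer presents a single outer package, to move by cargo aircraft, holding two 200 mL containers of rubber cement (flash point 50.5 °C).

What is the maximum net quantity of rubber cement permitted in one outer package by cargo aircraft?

Rubber cement: flash point 50.5 °C < 60 °C → Code DG1 (Flammable Liquid).
The cargo aircraft limit for Code DG1 is 10 mL.

10 mL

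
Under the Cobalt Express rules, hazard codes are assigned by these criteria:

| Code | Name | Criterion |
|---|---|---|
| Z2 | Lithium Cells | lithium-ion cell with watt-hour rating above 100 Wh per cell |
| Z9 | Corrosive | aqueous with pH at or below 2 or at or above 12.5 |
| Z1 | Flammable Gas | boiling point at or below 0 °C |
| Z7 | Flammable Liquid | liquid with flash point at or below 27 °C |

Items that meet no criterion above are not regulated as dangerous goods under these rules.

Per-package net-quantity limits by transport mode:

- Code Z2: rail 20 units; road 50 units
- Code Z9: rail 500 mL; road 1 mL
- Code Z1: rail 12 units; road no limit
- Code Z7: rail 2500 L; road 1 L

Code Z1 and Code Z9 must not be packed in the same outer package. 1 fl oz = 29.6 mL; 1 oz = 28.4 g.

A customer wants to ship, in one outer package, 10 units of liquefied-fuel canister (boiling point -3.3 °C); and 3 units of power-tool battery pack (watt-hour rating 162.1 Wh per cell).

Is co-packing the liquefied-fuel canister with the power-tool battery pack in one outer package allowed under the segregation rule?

Yes

Liquefied-fuel canister: boiling point -3.3 °C ≤ 0 °C → Code Z1 (Flammable Gas).
The power-tool battery pack has watt-hour rating 162.1 Wh per cell, which is > 100 Wh per cell, so it is Code Z2 (Lithium Cells).
No segregation rule bars Code Z1 with Code Z2.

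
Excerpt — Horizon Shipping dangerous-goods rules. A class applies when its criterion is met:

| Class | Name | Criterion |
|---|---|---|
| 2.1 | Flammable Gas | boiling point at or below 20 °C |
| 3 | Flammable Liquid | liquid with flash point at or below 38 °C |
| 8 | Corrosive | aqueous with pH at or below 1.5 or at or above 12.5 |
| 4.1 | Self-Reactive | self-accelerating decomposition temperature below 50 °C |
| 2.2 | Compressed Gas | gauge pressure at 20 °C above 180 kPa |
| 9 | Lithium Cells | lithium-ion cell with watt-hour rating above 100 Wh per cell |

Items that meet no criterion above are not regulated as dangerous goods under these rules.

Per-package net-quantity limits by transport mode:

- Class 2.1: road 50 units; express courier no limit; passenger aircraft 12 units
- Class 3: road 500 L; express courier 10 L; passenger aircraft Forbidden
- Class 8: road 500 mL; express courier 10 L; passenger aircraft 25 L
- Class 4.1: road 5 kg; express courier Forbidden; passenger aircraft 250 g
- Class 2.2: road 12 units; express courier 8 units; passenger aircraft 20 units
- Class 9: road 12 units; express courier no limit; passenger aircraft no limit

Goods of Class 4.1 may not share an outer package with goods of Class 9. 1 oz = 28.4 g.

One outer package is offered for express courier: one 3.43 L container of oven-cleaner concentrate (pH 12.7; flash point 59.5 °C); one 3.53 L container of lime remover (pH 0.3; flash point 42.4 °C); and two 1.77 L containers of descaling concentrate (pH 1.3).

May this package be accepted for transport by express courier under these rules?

With pH 12.7 (≥ 12.5), the oven-cleaner concentrate falls in Class 8.
pH 0.3 meets the Class 8 criterion (Corrosive), so the lime remover is Class 8.
With pH 1.3 (≤ 1.5), the descaling concentrate falls in Class 8.
Total Class 8: 3.43 L + 3.53 L + (two 1.77 L containers = 3.54 L) = 10.5 L.
That exceeds the Class 8 express courier limit of 10 L.

No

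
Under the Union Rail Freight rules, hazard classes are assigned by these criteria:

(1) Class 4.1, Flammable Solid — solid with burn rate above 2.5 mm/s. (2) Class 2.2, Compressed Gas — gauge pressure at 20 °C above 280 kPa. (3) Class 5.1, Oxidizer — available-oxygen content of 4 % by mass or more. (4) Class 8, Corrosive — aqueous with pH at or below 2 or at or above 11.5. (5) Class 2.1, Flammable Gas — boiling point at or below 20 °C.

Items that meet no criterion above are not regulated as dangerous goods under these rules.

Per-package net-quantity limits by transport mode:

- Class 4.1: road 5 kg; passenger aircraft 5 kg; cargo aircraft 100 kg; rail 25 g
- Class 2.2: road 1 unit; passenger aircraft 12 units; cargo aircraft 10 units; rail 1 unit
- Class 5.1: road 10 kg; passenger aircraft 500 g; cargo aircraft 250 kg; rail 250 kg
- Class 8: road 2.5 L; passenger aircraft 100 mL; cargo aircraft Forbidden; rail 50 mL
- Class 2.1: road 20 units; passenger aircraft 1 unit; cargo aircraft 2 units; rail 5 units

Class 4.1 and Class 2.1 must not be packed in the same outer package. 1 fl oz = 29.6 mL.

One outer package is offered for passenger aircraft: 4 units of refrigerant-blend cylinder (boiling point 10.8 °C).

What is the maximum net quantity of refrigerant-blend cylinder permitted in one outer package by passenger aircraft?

1 unit

The refrigerant-blend cylinder has boiling point 10.8 °C, which is ≤ 20 °C, so it is Class 2.1 (Flammable Gas).
The passenger aircraft limit for Class 2.1 is 1 unit.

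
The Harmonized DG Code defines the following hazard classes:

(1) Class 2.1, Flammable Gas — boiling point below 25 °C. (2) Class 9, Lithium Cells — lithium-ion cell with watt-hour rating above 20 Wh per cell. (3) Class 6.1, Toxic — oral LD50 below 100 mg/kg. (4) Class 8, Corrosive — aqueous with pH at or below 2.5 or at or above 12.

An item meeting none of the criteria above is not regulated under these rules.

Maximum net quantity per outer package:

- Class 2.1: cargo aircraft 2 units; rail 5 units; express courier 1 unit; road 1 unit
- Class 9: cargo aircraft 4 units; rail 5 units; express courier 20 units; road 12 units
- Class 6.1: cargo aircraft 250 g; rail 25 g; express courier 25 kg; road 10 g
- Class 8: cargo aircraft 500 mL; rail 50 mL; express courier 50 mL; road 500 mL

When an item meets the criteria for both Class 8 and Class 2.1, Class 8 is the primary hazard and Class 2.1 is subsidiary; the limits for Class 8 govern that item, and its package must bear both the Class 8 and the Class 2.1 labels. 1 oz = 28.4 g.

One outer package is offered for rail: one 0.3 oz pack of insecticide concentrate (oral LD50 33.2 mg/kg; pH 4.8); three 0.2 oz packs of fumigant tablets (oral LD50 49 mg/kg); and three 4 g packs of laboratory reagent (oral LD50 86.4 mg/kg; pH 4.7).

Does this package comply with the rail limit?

No

Insecticide concentrate: oral LD50 33.2 mg/kg < 100 mg/kg → Class 6.1 (Toxic).
Oral LD50 49 mg/kg meets the Class 6.1 criterion (Toxic), so the fumigant tablets are Class 6.1.
Oral LD50 86.4 mg/kg meets the Class 6.1 criterion (Toxic), so the laboratory reagent is Class 6.1.
Class 6.1 net quantity: (one 0.3 oz pack = 8.52 g) + (three 0.2 oz packs = 17.04 g) + (three 4 g packs = 12 g) = 37.56 g.
That exceeds the Class 6.1 rail limit of 25 g.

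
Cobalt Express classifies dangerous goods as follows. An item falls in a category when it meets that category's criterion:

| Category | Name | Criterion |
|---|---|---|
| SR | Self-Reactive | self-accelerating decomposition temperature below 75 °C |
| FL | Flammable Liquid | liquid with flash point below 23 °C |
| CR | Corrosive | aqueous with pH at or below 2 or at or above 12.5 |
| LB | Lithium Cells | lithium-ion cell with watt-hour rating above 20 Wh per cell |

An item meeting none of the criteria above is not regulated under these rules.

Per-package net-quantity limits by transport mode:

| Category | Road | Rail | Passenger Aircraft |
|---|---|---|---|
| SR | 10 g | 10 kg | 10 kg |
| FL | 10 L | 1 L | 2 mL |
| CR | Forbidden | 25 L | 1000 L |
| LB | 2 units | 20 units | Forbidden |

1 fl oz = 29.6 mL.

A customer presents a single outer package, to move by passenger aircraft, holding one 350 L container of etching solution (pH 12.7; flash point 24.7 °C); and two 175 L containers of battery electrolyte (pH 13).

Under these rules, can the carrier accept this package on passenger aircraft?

Yes

Etching solution: pH 12.7 ≥ 12.5 → Category CR (Corrosive).
With pH 13 (≥ 12.5), the battery electrolyte falls in Category CR.
Category CR net quantity: 350 L + (two 175 L containers = 350 L) = 700 L.
That is within the Category CR passenger aircraft limit of 1000 L.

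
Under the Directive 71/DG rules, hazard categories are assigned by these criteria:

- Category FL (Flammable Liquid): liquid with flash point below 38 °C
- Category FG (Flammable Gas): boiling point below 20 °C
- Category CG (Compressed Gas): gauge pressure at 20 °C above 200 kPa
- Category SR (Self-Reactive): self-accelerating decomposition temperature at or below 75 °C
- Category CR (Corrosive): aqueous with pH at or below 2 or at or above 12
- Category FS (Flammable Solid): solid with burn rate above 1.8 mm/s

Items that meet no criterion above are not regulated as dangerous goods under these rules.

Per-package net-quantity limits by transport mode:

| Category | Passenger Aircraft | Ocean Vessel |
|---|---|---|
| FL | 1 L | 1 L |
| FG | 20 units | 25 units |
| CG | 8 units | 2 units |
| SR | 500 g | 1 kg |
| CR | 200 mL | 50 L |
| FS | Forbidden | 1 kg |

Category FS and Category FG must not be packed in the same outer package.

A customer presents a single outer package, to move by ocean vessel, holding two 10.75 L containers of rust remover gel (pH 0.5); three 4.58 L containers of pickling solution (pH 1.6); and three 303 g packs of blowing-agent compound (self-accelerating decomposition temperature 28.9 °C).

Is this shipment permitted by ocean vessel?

pH 0.5 meets the Category CR criterion (Corrosive), so the rust remover gel is Category CR.
pH 1.6 meets the Category CR criterion (Corrosive), so the pickling solution is Category CR.
The blowing-agent compound has self-accelerating decomposition temperature 28.9 °C, which is ≤ 75 °C, so it is Category SR (Self-Reactive).
Total Category CR: (two 10.75 L containers = 21.5 L) + (three 4.58 L containers = 13.74 L) = 35.24 L.
That is within the Category CR ocean vessel limit of 50 L.
Category SR quantity: three 303 g packs = 909 g.
909 g is within the ocean vessel limit of 1 kg for Category SR.
The segregation rule (Category FS with Category FG) does not apply to Category CR with Category SR.
Every hazard category is within its ocean vessel limit and no segregation rule is violated.

Yes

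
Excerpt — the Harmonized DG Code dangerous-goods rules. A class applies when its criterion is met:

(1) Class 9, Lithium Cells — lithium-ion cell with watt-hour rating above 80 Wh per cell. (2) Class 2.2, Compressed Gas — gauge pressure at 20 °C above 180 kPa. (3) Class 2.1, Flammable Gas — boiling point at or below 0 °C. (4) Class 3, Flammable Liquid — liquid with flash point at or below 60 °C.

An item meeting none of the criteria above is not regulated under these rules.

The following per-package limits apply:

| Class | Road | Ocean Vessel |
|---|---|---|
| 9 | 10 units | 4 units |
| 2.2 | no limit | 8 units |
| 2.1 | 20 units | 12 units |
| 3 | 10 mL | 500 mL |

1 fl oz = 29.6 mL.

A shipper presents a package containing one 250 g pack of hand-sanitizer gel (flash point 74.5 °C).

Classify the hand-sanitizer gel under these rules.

flash point 74.5 °C is not below 60 °C, so Class 3 does not apply.
No criterion is met, so the item is not regulated.

Not regulated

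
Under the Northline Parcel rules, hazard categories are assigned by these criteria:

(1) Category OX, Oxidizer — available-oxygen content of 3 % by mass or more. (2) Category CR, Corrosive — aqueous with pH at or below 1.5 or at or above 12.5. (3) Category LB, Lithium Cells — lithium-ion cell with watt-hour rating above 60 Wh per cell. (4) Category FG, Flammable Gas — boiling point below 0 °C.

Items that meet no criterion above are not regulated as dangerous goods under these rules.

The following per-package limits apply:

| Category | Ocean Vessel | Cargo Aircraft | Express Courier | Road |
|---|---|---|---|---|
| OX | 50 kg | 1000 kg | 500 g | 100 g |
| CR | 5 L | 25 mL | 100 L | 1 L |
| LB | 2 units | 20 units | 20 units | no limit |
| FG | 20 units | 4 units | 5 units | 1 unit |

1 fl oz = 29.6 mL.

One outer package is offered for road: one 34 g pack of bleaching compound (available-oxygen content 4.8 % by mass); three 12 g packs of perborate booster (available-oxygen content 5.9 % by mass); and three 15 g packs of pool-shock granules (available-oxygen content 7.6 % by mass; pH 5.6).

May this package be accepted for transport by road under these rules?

The bleaching compound has available-oxygen content 4.8 % by mass, which is ≥ 3 % by mass, so it is Category OX (Oxidizer).
Available-oxygen content 5.9 % by mass meets the Category OX criterion (Oxidizer), so the perborate booster is Category OX.
Pool-shock granules: available-oxygen content 7.6 % by mass ≥ 3 % by mass → Category OX (Oxidizer).
Total Category OX: 34 g + (three 12 g packs = 36 g) + (three 15 g packs = 45 g) = 115 g.
115 g exceeds the road limit of 100 g for Category OX.

No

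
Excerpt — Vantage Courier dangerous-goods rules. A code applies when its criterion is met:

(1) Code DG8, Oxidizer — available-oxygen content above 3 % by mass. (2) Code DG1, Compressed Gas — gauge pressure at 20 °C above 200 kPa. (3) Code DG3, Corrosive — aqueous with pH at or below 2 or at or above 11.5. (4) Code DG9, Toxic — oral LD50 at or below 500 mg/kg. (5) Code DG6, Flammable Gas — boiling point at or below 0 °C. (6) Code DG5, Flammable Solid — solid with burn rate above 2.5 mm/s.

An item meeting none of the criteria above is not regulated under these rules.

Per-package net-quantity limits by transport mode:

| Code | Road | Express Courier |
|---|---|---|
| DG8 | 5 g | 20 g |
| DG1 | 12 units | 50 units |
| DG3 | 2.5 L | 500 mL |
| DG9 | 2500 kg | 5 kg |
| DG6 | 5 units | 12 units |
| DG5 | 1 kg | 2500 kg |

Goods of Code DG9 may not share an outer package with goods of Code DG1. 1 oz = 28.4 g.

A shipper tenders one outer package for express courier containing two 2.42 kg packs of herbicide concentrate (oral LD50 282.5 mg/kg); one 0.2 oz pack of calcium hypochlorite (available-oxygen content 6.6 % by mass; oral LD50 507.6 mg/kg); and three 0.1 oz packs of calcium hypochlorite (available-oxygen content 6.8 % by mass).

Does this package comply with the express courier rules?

Herbicide concentrate: oral LD50 282.5 mg/kg ≤ 500 mg/kg → Code DG9 (Toxic).
Available-oxygen content 6.6 % by mass meets the Code DG8 criterion (Oxidizer), so the calcium hypochlorite is Code DG8.
Available-oxygen content 6.8 % by mass meets the Code DG8 criterion (Oxidizer), so the calcium hypochlorite is Code DG8.
Code DG9 quantity: two 2.42 kg packs = 4.84 kg.
4.84 kg is within the express courier limit of 5 kg for Code DG9.
Code DG8 net quantity: (one 0.2 oz pack = 5.68 g) + (three 0.1 oz packs = 8.52 g) = 14.2 g.
14.2 g ≤ 20 g (express courier limit, Code DG8) — within limit.
The segregation rule (Code DG9 with Code DG1) does not apply to Code DG9 with Code DG8.
Every hazard code is within its express courier limit and no segregation rule is violated.

Yes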